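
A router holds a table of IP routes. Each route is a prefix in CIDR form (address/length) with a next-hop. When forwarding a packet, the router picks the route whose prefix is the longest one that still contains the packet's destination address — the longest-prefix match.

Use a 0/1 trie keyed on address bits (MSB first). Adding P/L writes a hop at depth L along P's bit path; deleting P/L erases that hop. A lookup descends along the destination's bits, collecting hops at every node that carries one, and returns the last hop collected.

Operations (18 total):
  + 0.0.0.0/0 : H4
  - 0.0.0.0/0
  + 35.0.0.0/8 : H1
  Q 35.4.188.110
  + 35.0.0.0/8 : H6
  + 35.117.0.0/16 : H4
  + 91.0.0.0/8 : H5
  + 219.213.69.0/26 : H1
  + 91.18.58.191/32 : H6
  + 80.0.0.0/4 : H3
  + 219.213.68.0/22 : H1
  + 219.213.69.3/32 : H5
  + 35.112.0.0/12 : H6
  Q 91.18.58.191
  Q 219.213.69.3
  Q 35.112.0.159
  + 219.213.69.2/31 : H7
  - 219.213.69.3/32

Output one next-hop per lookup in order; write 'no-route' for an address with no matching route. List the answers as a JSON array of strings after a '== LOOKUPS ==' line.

Process each operation:
  + 0.0.0.0/0 (H4) depth=0
  del 0.0.0.0/0 (clear depth 0)
  + 35.0.0.0/8 (H1) depth=8
  ? 35.4.188.110  path d0:-→d1:-→d2:-→d3:-→d4:-→d5:-→d6:-→d7:-→d8:H1  best=H1
  + 35.0.0.0/8 (H6) depth=8
  + 35.117.0.0/16 (H4) depth=16
  + 91.0.0.0/8 (H5) depth=8
  + 219.213.69.0/26 (H1) depth=26
  + 91.18.58.191/32 (H6) depth=32
  + 80.0.0.0/4 (H3) depth=4
  + 219.213.68.0/22 (H1) depth=22
  + 219.213.69.3/32 (H5) depth=32
  + 35.112.0.0/12 (H6) depth=12
  ? 91.18.58.191  path d0:-→d1:-→d2:-→d3:-→d4:H3→d5:-→d6:-→d7:-→d8:H5→d9:-→d10:-→d11:-→d12:-→d13:-→d14:-→d15:-→d16:-→d17:-→d18:-→d19:-→d20:-→d21:-→d22:-→d23:-→d24:-→d25:-→d26:-→d27:-→d28:-→d29:-→d30:-→d31:-→d32:H6  best=H6
  ? 219.213.69.3  path d0:-→d1:-→d2:-→d3:-→d4:-→d5:-→d6:-→d7:-→d8:-→d9:-→d10:-→d11:-→d12:-→d13:-→d14:-→d15:-→d16:-→d17:-→d18:-→d19:-→d20:-→d21:-→d22:H1→d23:-→d24:-→d25:-→d26:H1→d27:-→d28:-→d29:-→d30:-→d31:-→d32:H5  best=H5
  ? 35.112.0.159  path d0:-→d1:-→d2:-→d3:-→d4:-→d5:-→d6:-→d7:-→d8:H6→d9:-→d10:-→d11:-→d12:H6→d13:-  best=H6
  + 219.213.69.2/31 (H7) depth=31
  del 219.213.69.3/32 (clear depth 32)

== LOOKUPS ==
["H1","H6","H5","H6"]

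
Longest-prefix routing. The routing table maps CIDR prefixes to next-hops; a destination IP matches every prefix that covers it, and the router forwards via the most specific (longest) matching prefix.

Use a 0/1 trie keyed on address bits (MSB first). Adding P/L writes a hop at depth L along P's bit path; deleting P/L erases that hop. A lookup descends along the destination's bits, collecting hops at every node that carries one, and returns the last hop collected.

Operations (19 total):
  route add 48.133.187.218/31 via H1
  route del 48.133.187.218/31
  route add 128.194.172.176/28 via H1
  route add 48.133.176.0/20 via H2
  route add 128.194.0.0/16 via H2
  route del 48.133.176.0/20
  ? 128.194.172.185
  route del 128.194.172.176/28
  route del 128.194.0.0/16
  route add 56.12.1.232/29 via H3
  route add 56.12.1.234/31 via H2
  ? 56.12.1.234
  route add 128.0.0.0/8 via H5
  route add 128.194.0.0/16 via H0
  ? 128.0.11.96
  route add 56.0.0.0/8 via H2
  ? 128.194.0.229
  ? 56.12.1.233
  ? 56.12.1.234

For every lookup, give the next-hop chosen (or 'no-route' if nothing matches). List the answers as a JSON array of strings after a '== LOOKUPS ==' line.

Trace:
  + 48.133.187.218/31 (H1) depth=31
  del 48.133.187.218/31 (clear depth 31)
  + 128.194.172.176/28 (H1) depth=28
  + 48.133.176.0/20 (H2) depth=20
  + 128.194.0.0/16 (H2) depth=16
  del 48.133.176.0/20 (clear depth 20)
  ? 128.194.172.185  path d0:-→d1:-→d2:-→d3:-→d4:-→d5:-→d6:-→d7:-→d8:-→d9:-→d10:-→d11:-→d12:-→d13:-→d14:-→d15:-→d16:H2→d17:-→d18:-→d19:-→d20:-→d21:-→d22:-→d23:-→d24:-→d25:-→d26:-→d27:-→d28:H1  best=H1
  del 128.194.172.176/28 (clear depth 28)
  del 128.194.0.0/16 (clear depth 16)
  + 56.12.1.232/29 (H3) depth=29
  + 56.12.1.234/31 (H2) depth=31
  ? 56.12.1.234  path d0:-→d1:-→d2:-→d3:-→d4:-→d5:-→d6:-→d7:-→d8:-→d9:-→d10:-→d11:-→d12:-→d13:-→d14:-→d15:-→d16:-→d17:-→d18:-→d19:-→d20:-→d21:-→d22:-→d23:-→d24:-→d25:-→d26:-→d27:-→d28:-→d29:H3→d30:-→d31:H2  best=H2
  + 128.0.0.0/8 (H5) depth=8
  + 128.194.0.0/16 (H0) depth=16
  ? 128.0.11.96  path d0:-→d1:-→d2:-→d3:-→d4:-→d5:-→d6:-→d7:-→d8:H5  best=H5
  + 56.0.0.0/8 (H2) depth=8
  ? 128.194.0.229  path d0:-→d1:-→d2:-→d3:-→d4:-→d5:-→d6:-→d7:-→d8:H5→d9:-→d10:-→d11:-→d12:-→d13:-→d14:-→d15:-→d16:H0  best=H0
  ? 56.12.1.233  path d0:-→d1:-→d2:-→d3:-→d4:-→d5:-→d6:-→d7:-→d8:H2→d9:-→d10:-→d11:-→d12:-→d13:-→d14:-→d15:-→d16:-→d17:-→d18:-→d19:-→d20:-→d21:-→d22:-→d23:-→d24:-→d25:-→d26:-→d27:-→d28:-→d29:H3→d30:-  best=H3
  ? 56.12.1.234  path d0:-→d1:-→d2:-→d3:-→d4:-→d5:-→d6:-→d7:-→d8:H2→d9:-→d10:-→d11:-→d12:-→d13:-→d14:-→d15:-→d16:-→d17:-→d18:-→d19:-→d20:-→d21:-→d22:-→d23:-→d24:-→d25:-→d26:-→d27:-→d28:-→d29:H3→d30:-→d31:H2  best=H2

== LOOKUPS ==
["H1","H2","H5","H0","H3","H2"]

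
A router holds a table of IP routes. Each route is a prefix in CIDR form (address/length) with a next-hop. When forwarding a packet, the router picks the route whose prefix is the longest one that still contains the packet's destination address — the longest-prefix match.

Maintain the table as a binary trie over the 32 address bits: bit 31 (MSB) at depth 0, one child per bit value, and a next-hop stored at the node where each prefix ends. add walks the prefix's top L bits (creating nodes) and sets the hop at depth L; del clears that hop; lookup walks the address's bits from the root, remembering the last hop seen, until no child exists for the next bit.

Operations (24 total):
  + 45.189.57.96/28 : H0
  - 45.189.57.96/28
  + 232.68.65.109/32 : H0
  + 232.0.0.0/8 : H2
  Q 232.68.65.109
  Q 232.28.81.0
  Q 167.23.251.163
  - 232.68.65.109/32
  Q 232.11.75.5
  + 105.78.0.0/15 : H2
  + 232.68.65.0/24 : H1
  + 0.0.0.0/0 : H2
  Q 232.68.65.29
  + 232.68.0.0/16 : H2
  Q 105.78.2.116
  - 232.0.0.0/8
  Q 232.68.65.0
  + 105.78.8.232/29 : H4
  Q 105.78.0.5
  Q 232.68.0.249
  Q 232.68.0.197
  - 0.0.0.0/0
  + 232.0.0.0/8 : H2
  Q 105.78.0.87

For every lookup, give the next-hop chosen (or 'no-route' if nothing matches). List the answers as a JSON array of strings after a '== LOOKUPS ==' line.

Process each operation:
  + 45.189.57.96/28 (H0) depth=28
  - 45.189.57.96/28 clear@28
  + 232.68.65.109/32 (H0) depth=32
  + 232.0.0.0/8 (H2) depth=8
  ? 232.68.65.109  path d0:-→d1:-→d2:-→d3:-→d4:-→d5:-→d6:-→d7:-→d8:H2→d9:-→d10:-→d11:-→d12:-→d13:-→d14:-→d15:-→d16:-→d17:-→d18:-→d19:-→d20:-→d21:-→d22:-→d23:-→d24:-→d25:-→d26:-→d27:-→d28:-→d29:-→d30:-→d31:-→d32:H0  best=H0
  ? 232.28.81.0  path d0:-→d1:-→d2:-→d3:-→d4:-→d5:-→d6:-→d7:-→d8:H2→d9:-  best=H2
  ? 167.23.251.163  path d0:-→d1:-  best=no-route
  - 232.68.65.109/32 clear@32
  ? 232.11.75.5  path d0:-→d1:-→d2:-→d3:-→d4:-→d5:-→d6:-→d7:-→d8:H2→d9:-  best=H2
  + 105.78.0.0/15 (H2) depth=15
  + 232.68.65.0/24 (H1) depth=24
  + 0.0.0.0/0 (H2) depth=0
  ? 232.68.65.29  path d0:H2→d1:-→d2:-→d3:-→d4:-→d5:-→d6:-→d7:-→d8:H2→d9:-→d10:-→d11:-→d12:-→d13:-→d14:-→d15:-→d16:-→d17:-→d18:-→d19:-→d20:-→d21:-→d22:-→d23:-→d24:H1→d25:-  best=H1
  + 232.68.0.0/16 (H2) depth=16
  ? 105.78.2.116  path d0:H2→d1:-→d2:-→d3:-→d4:-→d5:-→d6:-→d7:-→d8:-→d9:-→d10:-→d11:-→d12:-→d13:-→d14:-→d15:H2  best=H2
  - 232.0.0.0/8 clear@8
  ? 232.68.65.0  path d0:H2→d1:-→d2:-→d3:-→d4:-→d5:-→d6:-→d7:-→d8:-→d9:-→d10:-→d11:-→d12:-→d13:-→d14:-→d15:-→d16:H2→d17:-→d18:-→d19:-→d20:-→d21:-→d22:-→d23:-→d24:H1→d25:-  best=H1
  + 105.78.8.232/29 (H4) depth=29
  ? 105.78.0.5  path d0:H2→d1:-→d2:-→d3:-→d4:-→d5:-→d6:-→d7:-→d8:-→d9:-→d10:-→d11:-→d12:-→d13:-→d14:-→d15:H2→d16:-→d17:-→d18:-→d19:-→d20:-  best=H2
  ? 232.68.0.249  path d0:H2→d1:-→d2:-→d3:-→d4:-→d5:-→d6:-→d7:-→d8:-→d9:-→d10:-→d11:-→d12:-→d13:-→d14:-→d15:-→d16:H2→d17:-  best=H2
  ? 232.68.0.197  path d0:H2→d1:-→d2:-→d3:-→d4:-→d5:-→d6:-→d7:-→d8:-→d9:-→d10:-→d11:-→d12:-→d13:-→d14:-→d15:-→d16:H2→d17:-  best=H2
  - 0.0.0.0/0 clear@0
  + 232.0.0.0/8 (H2) depth=8
  ? 105.78.0.87  path d0:-→d1:-→d2:-→d3:-→d4:-→d5:-→d6:-→d7:-→d8:-→d9:-→d10:-→d11:-→d12:-→d13:-→d14:-→d15:H2→d16:-→d17:-→d18:-→d19:-→d20:-  best=H2

== LOOKUPS ==
["H0","H2","no-route","H2","H1","H2","H1","H2","H2","H2","H2"]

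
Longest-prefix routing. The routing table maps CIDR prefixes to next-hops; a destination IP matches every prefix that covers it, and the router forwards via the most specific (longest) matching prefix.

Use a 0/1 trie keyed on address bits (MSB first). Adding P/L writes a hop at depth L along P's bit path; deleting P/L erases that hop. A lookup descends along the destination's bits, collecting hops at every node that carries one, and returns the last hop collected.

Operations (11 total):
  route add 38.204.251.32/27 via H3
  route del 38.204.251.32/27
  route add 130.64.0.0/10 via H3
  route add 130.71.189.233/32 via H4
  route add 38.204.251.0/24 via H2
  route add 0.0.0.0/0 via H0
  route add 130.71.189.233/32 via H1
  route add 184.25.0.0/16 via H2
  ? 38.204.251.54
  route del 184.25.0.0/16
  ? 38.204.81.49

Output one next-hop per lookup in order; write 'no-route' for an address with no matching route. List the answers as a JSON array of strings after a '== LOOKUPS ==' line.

Trace:
  add 38.204.251.32/27 -> H3 at depth 27
  - 38.204.251.32/27 clear@27
  add 130.64.0.0/10 -> H3 at depth 10
  add 130.71.189.233/32 -> H4 at depth 32
  add 38.204.251.0/24 -> H2 at depth 24
  add 0.0.0.0/0 -> H0 at depth 0
  add 130.71.189.233/32 -> H1 at depth 32
  add 184.25.0.0/16 -> H2 at depth 16
  ? 38.204.251.54  path d0:H0→d1:-→d2:-→d3:-→d4:-→d5:-→d6:-→d7:-→d8:-→d9:-→d10:-→d11:-→d12:-→d13:-→d14:-→d15:-→d16:-→d17:-→d18:-→d19:-→d20:-→d21:-→d22:-→d23:-→d24:H2→d25:-→d26:-→d27:-  best=H2
  - 184.25.0.0/16 clear@16
  ? 38.204.81.49  path d0:H0→d1:-→d2:-→d3:-→d4:-→d5:-→d6:-→d7:-→d8:-→d9:-→d10:-→d11:-→d12:-→d13:-→d14:-→d15:-→d16:-  best=H0

== LOOKUPS ==
["H2","H0"]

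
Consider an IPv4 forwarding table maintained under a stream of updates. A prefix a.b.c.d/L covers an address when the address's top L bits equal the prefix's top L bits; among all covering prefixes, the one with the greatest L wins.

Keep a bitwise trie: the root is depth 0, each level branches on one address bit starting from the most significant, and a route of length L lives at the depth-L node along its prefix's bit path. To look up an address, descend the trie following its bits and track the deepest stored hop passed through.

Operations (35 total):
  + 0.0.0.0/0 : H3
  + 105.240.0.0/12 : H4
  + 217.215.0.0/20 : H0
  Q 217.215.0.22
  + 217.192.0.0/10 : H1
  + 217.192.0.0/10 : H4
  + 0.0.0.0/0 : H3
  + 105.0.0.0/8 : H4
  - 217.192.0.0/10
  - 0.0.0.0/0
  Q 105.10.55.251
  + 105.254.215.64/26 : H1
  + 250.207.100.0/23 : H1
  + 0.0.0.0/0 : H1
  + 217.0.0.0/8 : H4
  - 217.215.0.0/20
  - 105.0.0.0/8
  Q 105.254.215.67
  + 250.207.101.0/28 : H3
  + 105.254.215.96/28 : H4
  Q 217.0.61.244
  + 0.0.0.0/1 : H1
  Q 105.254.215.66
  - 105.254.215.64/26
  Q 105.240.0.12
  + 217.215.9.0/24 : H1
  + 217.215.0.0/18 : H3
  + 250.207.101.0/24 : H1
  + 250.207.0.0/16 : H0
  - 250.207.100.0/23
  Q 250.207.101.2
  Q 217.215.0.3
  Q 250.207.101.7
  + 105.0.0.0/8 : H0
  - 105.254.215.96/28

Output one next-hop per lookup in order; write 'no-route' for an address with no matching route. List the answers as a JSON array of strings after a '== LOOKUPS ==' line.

Trace:
  + 0.0.0.0/0 (H3) depth=0
  + 105.240.0.0/12 (H4) depth=12
  + 217.215.0.0/20 (H0) depth=20
  lookup 217.215.0.22: bits 11011001110101110000 walk d0:H3→d1:-→d2:-→d3:-→d4:-→d5:-→d6:-→d7:-→d8:-→d9:-→d10:-→d11:-→d12:-→d13:-→d14:-→d15:-→d16:-→d17:-→d18:-→d19:-→d20:H0 -> H0
  + 217.192.0.0/10 (H1) depth=10
  + 217.192.0.0/10 (H4) depth=10
  + 0.0.0.0/0 (H3) depth=0
  + 105.0.0.0/8 (H4) depth=8
  del 217.192.0.0/10 (clear depth 10)
  del 0.0.0.0/0 (clear depth 0)
  lookup 105.10.55.251: bits 01101001 walk d0:-→d1:-→d2:-→d3:-→d4:-→d5:-→d6:-→d7:-→d8:H4 -> H4
  + 105.254.215.64/26 (H1) depth=26
  + 250.207.100.0/23 (H1) depth=23
  + 0.0.0.0/0 (H1) depth=0
  + 217.0.0.0/8 (H4) depth=8
  del 217.215.0.0/20 (clear depth 20)
  del 105.0.0.0/8 (clear depth 8)
  lookup 105.254.215.67: bits 01101001111111101101011101 walk d0:H1→d1:-→d2:-→d3:-→d4:-→d5:-→d6:-→d7:-→d8:-→d9:-→d10:-→d11:-→d12:H4→d13:-→d14:-→d15:-→d16:-→d17:-→d18:-→d19:-→d20:-→d21:-→d22:-→d23:-→d24:-→d25:-→d26:H1 -> H1
  + 250.207.101.0/28 (H3) depth=28
  + 105.254.215.96/28 (H4) depth=28
  lookup 217.0.61.244: bits 11011001 walk d0:H1→d1:-→d2:-→d3:-→d4:-→d5:-→d6:-→d7:-→d8:H4 -> H4
  + 0.0.0.0/1 (H1) depth=1
  lookup 105.254.215.66: bits 01101001111111101101011101 walk d0:H1→d1:H1→d2:-→d3:-→d4:-→d5:-→d6:-→d7:-→d8:-→d9:-→d10:-→d11:-→d12:H4→d13:-→d14:-→d15:-→d16:-→d17:-→d18:-→d19:-→d20:-→d21:-→d22:-→d23:-→d24:-→d25:-→d26:H1 -> H1
  del 105.254.215.64/26 (clear depth 26)
  lookup 105.240.0.12: bits 011010011111 walk d0:H1→d1:H1→d2:-→d3:-→d4:-→d5:-→d6:-→d7:-→d8:-→d9:-→d10:-→d11:-→d12:H4 -> H4
  + 217.215.9.0/24 (H1) depth=24
  + 217.215.0.0/18 (H3) depth=18
  + 250.207.101.0/24 (H1) depth=24
  + 250.207.0.0/16 (H0) depth=16
  del 250.207.100.0/23 (clear depth 23)
  lookup 250.207.101.2: bits 1111101011001111011001010000 walk d0:H1→d1:-→d2:-→d3:-→d4:-→d5:-→d6:-→d7:-→d8:-→d9:-→d10:-→d11:-→d12:-→d13:-→d14:-→d15:-→d16:H0→d17:-→d18:-→d19:-→d20:-→d21:-→d22:-→d23:-→d24:H1→d25:-→d26:-→d27:-→d28:H3 -> H3
  lookup 217.215.0.3: bits 11011001110101110000 walk d0:H1→d1:-→d2:-→d3:-→d4:-→d5:-→d6:-→d7:-→d8:H4→d9:-→d10:-→d11:-→d12:-→d13:-→d14:-→d15:-→d16:-→d17:-→d18:H3→d19:-→d20:- -> H3
  lookup 250.207.101.7: bits 1111101011001111011001010000 walk d0:H1→d1:-→d2:-→d3:-→d4:-→d5:-→d6:-→d7:-→d8:-→d9:-→d10:-→d11:-→d12:-→d13:-→d14:-→d15:-→d16:H0→d17:-→d18:-→d19:-→d20:-→d21:-→d22:-→d23:-→d24:H1→d25:-→d26:-→d27:-→d28:H3 -> H3
  + 105.0.0.0/8 (H0) depth=8
  del 105.254.215.96/28 (clear depth 28)

== LOOKUPS ==
["H0","H4","H1","H4","H1","H4","H3","H3","H3"]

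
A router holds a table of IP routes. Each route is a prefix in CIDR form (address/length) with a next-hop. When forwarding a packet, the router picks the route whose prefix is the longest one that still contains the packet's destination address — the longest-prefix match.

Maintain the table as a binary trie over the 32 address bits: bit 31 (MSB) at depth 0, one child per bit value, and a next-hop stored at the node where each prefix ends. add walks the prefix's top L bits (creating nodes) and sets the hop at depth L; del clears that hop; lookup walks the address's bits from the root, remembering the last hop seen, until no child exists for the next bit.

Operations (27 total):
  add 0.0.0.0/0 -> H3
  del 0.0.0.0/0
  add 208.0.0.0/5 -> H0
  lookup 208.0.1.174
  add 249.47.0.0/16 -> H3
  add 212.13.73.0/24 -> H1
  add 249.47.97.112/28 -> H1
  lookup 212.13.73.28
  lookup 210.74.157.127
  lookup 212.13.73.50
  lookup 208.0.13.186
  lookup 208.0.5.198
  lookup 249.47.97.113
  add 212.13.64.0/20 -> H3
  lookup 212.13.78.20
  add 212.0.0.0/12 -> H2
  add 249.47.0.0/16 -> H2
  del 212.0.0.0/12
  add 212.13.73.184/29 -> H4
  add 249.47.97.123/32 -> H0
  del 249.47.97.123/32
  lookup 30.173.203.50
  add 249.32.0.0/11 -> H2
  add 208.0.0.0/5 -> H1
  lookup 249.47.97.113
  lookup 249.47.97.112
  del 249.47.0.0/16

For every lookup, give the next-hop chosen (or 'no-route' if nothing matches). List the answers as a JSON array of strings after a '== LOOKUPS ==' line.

Apply in order:
  add 0.0.0.0/0 -> H3 at depth 0
  - 0.0.0.0/0 clear@0
  add 208.0.0.0/5 -> H0 at depth 5
  lookup 208.0.1.174: bits 11010 walk d0:-→d1:-→d2:-→d3:-→d4:-→d5:H0 -> H0
  add 249.47.0.0/16 -> H3 at depth 16
  add 212.13.73.0/24 -> H1 at depth 24
  add 249.47.97.112/28 -> H1 at depth 28
  lookup 212.13.73.28: bits 110101000000110101001001 walk d0:-→d1:-→d2:-→d3:-→d4:-→d5:H0→d6:-→d7:-→d8:-→d9:-→d10:-→d11:-→d12:-→d13:-→d14:-→d15:-→d16:-→d17:-→d18:-→d19:-→d20:-→d21:-→d22:-→d23:-→d24:H1 -> H1
  lookup 210.74.157.127: bits 11010 walk d0:-→d1:-→d2:-→d3:-→d4:-→d5:H0 -> H0
  lookup 212.13.73.50: bits 110101000000110101001001 walk d0:-→d1:-→d2:-→d3:-→d4:-→d5:H0→d6:-→d7:-→d8:-→d9:-→d10:-→d11:-→d12:-→d13:-→d14:-→d15:-→d16:-→d17:-→d18:-→d19:-→d20:-→d21:-→d22:-→d23:-→d24:H1 -> H1
  lookup 208.0.13.186: bits 11010 walk d0:-→d1:-→d2:-→d3:-→d4:-→d5:H0 -> H0
  lookup 208.0.5.198: bits 11010 walk d0:-→d1:-→d2:-→d3:-→d4:-→d5:H0 -> H0
  lookup 249.47.97.113: bits 1111100100101111011000010111 walk d0:-→d1:-→d2:-→d3:-→d4:-→d5:-→d6:-→d7:-→d8:-→d9:-→d10:-→d11:-→d12:-→d13:-→d14:-→d15:-→d16:H3→d17:-→d18:-→d19:-→d20:-→d21:-→d22:-→d23:-→d24:-→d25:-→d26:-→d27:-→d28:H1 -> H1
  add 212.13.64.0/20 -> H3 at depth 20
  lookup 212.13.78.20: bits 110101000000110101001 walk d0:-→d1:-→d2:-→d3:-→d4:-→d5:H0→d6:-→d7:-→d8:-→d9:-→d10:-→d11:-→d12:-→d13:-→d14:-→d15:-→d16:-→d17:-→d18:-→d19:-→d20:H3→d21:- -> H3
  add 212.0.0.0/12 -> H2 at depth 12
  add 249.47.0.0/16 -> H2 at depth 16
  - 212.0.0.0/12 clear@12
  add 212.13.73.184/29 -> H4 at depth 29
  add 249.47.97.123/32 -> H0 at depth 32
  - 249.47.97.123/32 clear@32
  lookup 30.173.203.50: bits ε walk d0:- -> no-route
  add 249.32.0.0/11 -> H2 at depth 11
  add 208.0.0.0/5 -> H1 at depth 5
  lookup 249.47.97.113: bits 1111100100101111011000010111 walk d0:-→d1:-→d2:-→d3:-→d4:-→d5:-→d6:-→d7:-→d8:-→d9:-→d10:-→d11:H2→d12:-→d13:-→d14:-→d15:-→d16:H2→d17:-→d18:-→d19:-→d20:-→d21:-→d22:-→d23:-→d24:-→d25:-→d26:-→d27:-→d28:H1 -> H1
  lookup 249.47.97.112: bits 1111100100101111011000010111 walk d0:-→d1:-→d2:-→d3:-→d4:-→d5:-→d6:-→d7:-→d8:-→d9:-→d10:-→d11:H2→d12:-→d13:-→d14:-→d15:-→d16:H2→d17:-→d18:-→d19:-→d20:-→d21:-→d22:-→d23:-→d24:-→d25:-→d26:-→d27:-→d28:H1 -> H1
  - 249.47.0.0/16 clear@16

== LOOKUPS ==
["H0","H1","H0","H1","H0","H0","H1","H3","no-route","H1","H1"]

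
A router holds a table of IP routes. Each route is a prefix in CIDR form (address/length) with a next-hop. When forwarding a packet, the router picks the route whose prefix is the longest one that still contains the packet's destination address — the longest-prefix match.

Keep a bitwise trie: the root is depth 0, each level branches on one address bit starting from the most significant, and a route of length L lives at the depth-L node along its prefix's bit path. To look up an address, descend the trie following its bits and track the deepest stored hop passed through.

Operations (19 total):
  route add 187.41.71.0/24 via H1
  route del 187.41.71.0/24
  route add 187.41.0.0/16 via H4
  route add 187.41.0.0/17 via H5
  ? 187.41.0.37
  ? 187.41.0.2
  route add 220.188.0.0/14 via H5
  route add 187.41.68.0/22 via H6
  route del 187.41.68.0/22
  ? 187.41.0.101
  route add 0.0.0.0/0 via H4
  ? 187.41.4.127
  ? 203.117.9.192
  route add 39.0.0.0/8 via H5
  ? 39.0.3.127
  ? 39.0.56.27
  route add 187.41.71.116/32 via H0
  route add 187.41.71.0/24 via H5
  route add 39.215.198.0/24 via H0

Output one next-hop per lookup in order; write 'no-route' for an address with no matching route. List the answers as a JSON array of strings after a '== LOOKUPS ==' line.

Process each operation:
  add 187.41.71.0/24 -> H1 at depth 24
  - 187.41.71.0/24 clear@24
  add 187.41.0.0/16 -> H4 at depth 16
  add 187.41.0.0/17 -> H5 at depth 17
  lookup 187.41.0.37: bits 10111011001010010 walk d0:-→d1:-→d2:-→d3:-→d4:-→d5:-→d6:-→d7:-→d8:-→d9:-→d10:-→d11:-→d12:-→d13:-→d14:-→d15:-→d16:H4→d17:H5 -> H5
  lookup 187.41.0.2: bits 10111011001010010 walk d0:-→d1:-→d2:-→d3:-→d4:-→d5:-→d6:-→d7:-→d8:-→d9:-→d10:-→d11:-→d12:-→d13:-→d14:-→d15:-→d16:H4→d17:H5 -> H5
  add 220.188.0.0/14 -> H5 at depth 14
  add 187.41.68.0/22 -> H6 at depth 22
  - 187.41.68.0/22 clear@22
  lookup 187.41.0.101: bits 10111011001010010 walk d0:-→d1:-→d2:-→d3:-→d4:-→d5:-→d6:-→d7:-→d8:-→d9:-→d10:-→d11:-→d12:-→d13:-→d14:-→d15:-→d16:H4→d17:H5 -> H5
  add 0.0.0.0/0 -> H4 at depth 0
  lookup 187.41.4.127: bits 10111011001010010 walk d0:H4→d1:-→d2:-→d3:-→d4:-→d5:-→d6:-→d7:-→d8:-→d9:-→d10:-→d11:-→d12:-→d13:-→d14:-→d15:-→d16:H4→d17:H5 -> H5
  lookup 203.117.9.192: bits 110 walk d0:H4→d1:-→d2:-→d3:- -> H4
  add 39.0.0.0/8 -> H5 at depth 8
  lookup 39.0.3.127: bits 00100111 walk d0:H4→d1:-→d2:-→d3:-→d4:-→d5:-→d6:-→d7:-→d8:H5 -> H5
  lookup 39.0.56.27: bits 00100111 walk d0:H4→d1:-→d2:-→d3:-→d4:-→d5:-→d6:-→d7:-→d8:H5 -> H5
  add 187.41.71.116/32 -> H0 at depth 32
  add 187.41.71.0/24 -> H5 at depth 24
  add 39.215.198.0/24 -> H0 at depth 24

== LOOKUPS ==
["H5","H5","H5","H5","H4","H5","H5"]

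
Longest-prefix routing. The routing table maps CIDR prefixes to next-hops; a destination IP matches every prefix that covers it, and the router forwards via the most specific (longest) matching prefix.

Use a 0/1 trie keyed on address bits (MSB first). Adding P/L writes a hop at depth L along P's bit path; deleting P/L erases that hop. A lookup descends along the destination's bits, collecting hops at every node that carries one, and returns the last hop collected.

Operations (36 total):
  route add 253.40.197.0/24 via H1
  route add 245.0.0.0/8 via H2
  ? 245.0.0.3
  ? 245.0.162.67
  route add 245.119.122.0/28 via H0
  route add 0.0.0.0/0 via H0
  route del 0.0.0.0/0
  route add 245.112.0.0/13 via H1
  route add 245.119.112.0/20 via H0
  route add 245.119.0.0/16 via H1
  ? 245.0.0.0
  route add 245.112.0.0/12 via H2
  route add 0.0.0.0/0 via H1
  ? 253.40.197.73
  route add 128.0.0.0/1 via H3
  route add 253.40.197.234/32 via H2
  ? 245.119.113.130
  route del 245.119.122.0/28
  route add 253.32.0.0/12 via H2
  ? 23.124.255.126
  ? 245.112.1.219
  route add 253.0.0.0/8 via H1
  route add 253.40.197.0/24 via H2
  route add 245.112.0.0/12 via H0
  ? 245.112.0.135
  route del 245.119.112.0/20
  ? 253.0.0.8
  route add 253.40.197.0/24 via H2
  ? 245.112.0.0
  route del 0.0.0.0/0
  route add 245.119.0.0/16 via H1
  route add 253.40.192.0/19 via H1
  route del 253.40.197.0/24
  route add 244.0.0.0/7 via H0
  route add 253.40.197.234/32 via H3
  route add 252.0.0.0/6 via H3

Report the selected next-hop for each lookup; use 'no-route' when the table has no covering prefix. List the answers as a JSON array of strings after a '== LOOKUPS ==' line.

Process each operation:
  + 253.40.197.0/24 (H1) depth=24
  + 245.0.0.0/8 (H2) depth=8
  Q 245.0.0.3: descend 11110101 ; hops seen [H2] ; pick H2
  Q 245.0.162.67: descend 11110101 ; hops seen [H2] ; pick H2
  + 245.119.122.0/28 (H0) depth=28
  + 0.0.0.0/0 (H0) depth=0
  del 0.0.0.0/0 (clear depth 0)
  + 245.112.0.0/13 (H1) depth=13
  + 245.119.112.0/20 (H0) depth=20
  + 245.119.0.0/16 (H1) depth=16
  Q 245.0.0.0: descend 111101010 ; hops seen [H2] ; pick H2
  + 245.112.0.0/12 (H2) depth=12
  + 0.0.0.0/0 (H1) depth=0
  Q 253.40.197.73: descend 111111010010100011000101 ; hops seen [H1,H1] ; pick H1
  + 128.0.0.0/1 (H3) depth=1
  + 253.40.197.234/32 (H2) depth=32
  Q 245.119.113.130: descend 11110101011101110111 ; hops seen [H1,H3,H2,H2,H1,H1,H0] ; pick H0
  del 245.119.122.0/28 (clear depth 28)
  + 253.32.0.0/12 (H2) depth=12
  Q 23.124.255.126: descend ε ; hops seen [H1] ; pick H1
  Q 245.112.1.219: descend 1111010101110 ; hops seen [H1,H3,H2,H2,H1] ; pick H1
  + 253.0.0.0/8 (H1) depth=8
  + 253.40.197.0/24 (H2) depth=24
  + 245.112.0.0/12 (H0) depth=12
  Q 245.112.0.135: descend 1111010101110 ; hops seen [H1,H3,H2,H0,H1] ; pick H1
  del 245.119.112.0/20 (clear depth 20)
  Q 253.0.0.8: descend 1111110100 ; hops seen [H1,H3,H1] ; pick H1
  + 253.40.197.0/24 (H2) depth=24
  Q 245.112.0.0: descend 1111010101110 ; hops seen [H1,H3,H2,H0,H1] ; pick H1
  del 0.0.0.0/0 (clear depth 0)
  + 245.119.0.0/16 (H1) depth=16
  + 253.40.192.0/19 (H1) depth=19
  del 253.40.197.0/24 (clear depth 24)
  + 244.0.0.0/7 (H0) depth=7
  + 253.40.197.234/32 (H3) depth=32
  + 252.0.0.0/6 (H3) depth=6

== LOOKUPS ==
["H2","H2","H2","H1","H0","H1","H1","H1","H1","H1"]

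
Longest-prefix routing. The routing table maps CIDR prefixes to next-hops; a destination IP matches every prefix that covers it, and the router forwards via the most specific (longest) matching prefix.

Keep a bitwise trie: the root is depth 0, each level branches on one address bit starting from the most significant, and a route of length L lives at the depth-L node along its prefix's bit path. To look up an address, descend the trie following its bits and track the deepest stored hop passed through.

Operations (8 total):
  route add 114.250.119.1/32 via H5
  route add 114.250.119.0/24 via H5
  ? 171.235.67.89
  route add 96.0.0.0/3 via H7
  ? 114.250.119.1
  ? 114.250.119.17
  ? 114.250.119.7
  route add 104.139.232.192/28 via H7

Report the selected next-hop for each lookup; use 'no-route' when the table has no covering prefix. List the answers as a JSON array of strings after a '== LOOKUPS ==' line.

Trace:
  add 114.250.119.1/32 -> H5 at depth 32
  add 114.250.119.0/24 -> H5 at depth 24
  ? 171.235.67.89  path d0:-  best=no-route
  add 96.0.0.0/3 -> H7 at depth 3
  ? 114.250.119.1  path d0:-→d1:-→d2:-→d3:H7→d4:-→d5:-→d6:-→d7:-→d8:-→d9:-→d10:-→d11:-→d12:-→d13:-→d14:-→d15:-→d16:-→d17:-→d18:-→d19:-→d20:-→d21:-→d22:-→d23:-→d24:H5→d25:-→d26:-→d27:-→d28:-→d29:-→d30:-→d31:-→d32:H5  best=H5
  ? 114.250.119.17  path d0:-→d1:-→d2:-→d3:H7→d4:-→d5:-→d6:-→d7:-→d8:-→d9:-→d10:-→d11:-→d12:-→d13:-→d14:-→d15:-→d16:-→d17:-→d18:-→d19:-→d20:-→d21:-→d22:-→d23:-→d24:H5→d25:-→d26:-→d27:-  best=H5
  ? 114.250.119.7  path d0:-→d1:-→d2:-→d3:H7→d4:-→d5:-→d6:-→d7:-→d8:-→d9:-→d10:-→d11:-→d12:-→d13:-→d14:-→d15:-→d16:-→d17:-→d18:-→d19:-→d20:-→d21:-→d22:-→d23:-→d24:H5→d25:-→d26:-→d27:-→d28:-→d29:-  best=H5
  add 104.139.232.192/28 -> H7 at depth 28

== LOOKUPS ==
["no-route","H5","H5","H5"]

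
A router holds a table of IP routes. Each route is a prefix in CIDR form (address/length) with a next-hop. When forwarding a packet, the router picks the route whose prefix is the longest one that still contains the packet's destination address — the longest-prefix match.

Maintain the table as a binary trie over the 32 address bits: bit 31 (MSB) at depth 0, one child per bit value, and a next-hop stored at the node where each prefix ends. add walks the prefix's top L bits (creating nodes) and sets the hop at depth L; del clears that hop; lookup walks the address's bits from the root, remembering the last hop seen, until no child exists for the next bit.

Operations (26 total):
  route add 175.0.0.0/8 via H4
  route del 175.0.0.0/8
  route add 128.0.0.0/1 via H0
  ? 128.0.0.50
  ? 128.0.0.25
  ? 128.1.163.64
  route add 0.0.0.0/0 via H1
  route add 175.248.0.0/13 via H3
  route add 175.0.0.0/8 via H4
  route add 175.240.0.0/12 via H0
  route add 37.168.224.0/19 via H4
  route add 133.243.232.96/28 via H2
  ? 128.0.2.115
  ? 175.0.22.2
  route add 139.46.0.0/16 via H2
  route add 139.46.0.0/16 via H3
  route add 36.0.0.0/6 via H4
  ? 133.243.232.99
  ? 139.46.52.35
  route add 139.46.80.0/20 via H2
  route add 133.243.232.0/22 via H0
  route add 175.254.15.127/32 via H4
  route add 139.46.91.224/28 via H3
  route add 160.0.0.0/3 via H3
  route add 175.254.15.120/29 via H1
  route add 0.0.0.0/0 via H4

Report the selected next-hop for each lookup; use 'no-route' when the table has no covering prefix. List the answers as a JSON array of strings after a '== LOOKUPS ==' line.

Apply in order:
  add 175.0.0.0/8 -> H4 at depth 8
  - 175.0.0.0/8 clear@8
  add 128.0.0.0/1 -> H0 at depth 1
  lookup 128.0.0.50: bits 10 walk d0:-→d1:H0→d2:- -> H0
  lookup 128.0.0.25: bits 10 walk d0:-→d1:H0→d2:- -> H0
  lookup 128.1.163.64: bits 10 walk d0:-→d1:H0→d2:- -> H0
  add 0.0.0.0/0 -> H1 at depth 0
  add 175.248.0.0/13 -> H3 at depth 13
  add 175.0.0.0/8 -> H4 at depth 8
  add 175.240.0.0/12 -> H0 at depth 12
  add 37.168.224.0/19 -> H4 at depth 19
  add 133.243.232.96/28 -> H2 at depth 28
  lookup 128.0.2.115: bits 10000 walk d0:H1→d1:H0→d2:-→d3:-→d4:-→d5:- -> H0
  lookup 175.0.22.2: bits 10101111 walk d0:H1→d1:H0→d2:-→d3:-→d4:-→d5:-→d6:-→d7:-→d8:H4 -> H4
  add 139.46.0.0/16 -> H2 at depth 16
  add 139.46.0.0/16 -> H3 at depth 16
  add 36.0.0.0/6 -> H4 at depth 6
  lookup 133.243.232.99: bits 1000010111110011111010000110 walk d0:H1→d1:H0→d2:-→d3:-→d4:-→d5:-→d6:-→d7:-→d8:-→d9:-→d10:-→d11:-→d12:-→d13:-→d14:-→d15:-→d16:-→d17:-→d18:-→d19:-→d20:-→d21:-→d22:-→d23:-→d24:-→d25:-→d26:-→d27:-→d28:H2 -> H2
  lookup 139.46.52.35: bits 1000101100101110 walk d0:H1→d1:H0→d2:-→d3:-→d4:-→d5:-→d6:-→d7:-→d8:-→d9:-→d10:-→d11:-→d12:-→d13:-→d14:-→d15:-→d16:H3 -> H3
  add 139.46.80.0/20 -> H2 at depth 20
  add 133.243.232.0/22 -> H0 at depth 22
  add 175.254.15.127/32 -> H4 at depth 32
  add 139.46.91.224/28 -> H3 at depth 28
  add 160.0.0.0/3 -> H3 at depth 3
  add 175.254.15.120/29 -> H1 at depth 29
  add 0.0.0.0/0 -> H4 at depth 0

== LOOKUPS ==
["H0","H0","H0","H0","H4","H2","H3"]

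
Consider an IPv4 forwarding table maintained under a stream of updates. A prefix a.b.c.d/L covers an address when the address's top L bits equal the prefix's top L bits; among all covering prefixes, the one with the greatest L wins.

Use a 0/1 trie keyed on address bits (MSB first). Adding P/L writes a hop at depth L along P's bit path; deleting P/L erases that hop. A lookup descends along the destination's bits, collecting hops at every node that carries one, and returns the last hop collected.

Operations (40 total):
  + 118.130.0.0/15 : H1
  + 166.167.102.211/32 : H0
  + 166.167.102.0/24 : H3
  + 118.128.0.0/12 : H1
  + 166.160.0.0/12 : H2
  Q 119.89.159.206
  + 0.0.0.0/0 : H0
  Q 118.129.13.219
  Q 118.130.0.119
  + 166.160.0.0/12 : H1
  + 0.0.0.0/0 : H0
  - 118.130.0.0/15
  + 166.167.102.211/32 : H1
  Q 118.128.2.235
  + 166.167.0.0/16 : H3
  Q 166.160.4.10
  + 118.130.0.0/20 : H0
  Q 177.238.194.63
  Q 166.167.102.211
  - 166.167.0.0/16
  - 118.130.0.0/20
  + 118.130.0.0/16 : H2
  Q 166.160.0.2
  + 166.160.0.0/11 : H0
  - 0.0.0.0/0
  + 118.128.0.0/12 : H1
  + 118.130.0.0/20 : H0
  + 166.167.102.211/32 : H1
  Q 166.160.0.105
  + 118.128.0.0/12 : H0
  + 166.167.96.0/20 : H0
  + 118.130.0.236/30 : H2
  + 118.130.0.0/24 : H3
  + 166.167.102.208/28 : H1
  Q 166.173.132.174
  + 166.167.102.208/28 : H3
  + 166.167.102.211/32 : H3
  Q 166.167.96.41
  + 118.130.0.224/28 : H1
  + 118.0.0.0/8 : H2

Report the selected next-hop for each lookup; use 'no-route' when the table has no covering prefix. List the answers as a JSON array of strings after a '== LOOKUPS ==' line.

Process each operation:
  + 118.130.0.0/15 (H1) depth=15
  + 166.167.102.211/32 (H0) depth=32
  + 166.167.102.0/24 (H3) depth=24
  + 118.128.0.0/12 (H1) depth=12
  + 166.160.0.0/12 (H2) depth=12
  lookup 119.89.159.206: bits 0111011 walk d0:-→d1:-→d2:-→d3:-→d4:-→d5:-→d6:-→d7:- -> no-route
  + 0.0.0.0/0 (H0) depth=0
  lookup 118.129.13.219: bits 01110110100000 walk d0:H0→d1:-→d2:-→d3:-→d4:-→d5:-→d6:-→d7:-→d8:-→d9:-→d10:-→d11:-→d12:H1→d13:-→d14:- -> H1
  lookup 118.130.0.119: bits 011101101000001 walk d0:H0→d1:-→d2:-→d3:-→d4:-→d5:-→d6:-→d7:-→d8:-→d9:-→d10:-→d11:-→d12:H1→d13:-→d14:-→d15:H1 -> H1
  + 166.160.0.0/12 (H1) depth=12
  + 0.0.0.0/0 (H0) depth=0
  del 118.130.0.0/15 (clear depth 15)
  + 166.167.102.211/32 (H1) depth=32
  lookup 118.128.2.235: bits 01110110100000 walk d0:H0→d1:-→d2:-→d3:-→d4:-→d5:-→d6:-→d7:-→d8:-→d9:-→d10:-→d11:-→d12:H1→d13:-→d14:- -> H1
  + 166.167.0.0/16 (H3) depth=16
  lookup 166.160.4.10: bits 1010011010100 walk d0:H0→d1:-→d2:-→d3:-→d4:-→d5:-→d6:-→d7:-→d8:-→d9:-→d10:-→d11:-→d12:H1→d13:- -> H1
  + 118.130.0.0/20 (H0) depth=20
  lookup 177.238.194.63: bits 101 walk d0:H0→d1:-→d2:-→d3:- -> H0
  lookup 166.167.102.211: bits 10100110101001110110011011010011 walk d0:H0→d1:-→d2:-→d3:-→d4:-→d5:-→d6:-→d7:-→d8:-→d9:-→d10:-→d11:-→d12:H1→d13:-→d14:-→d15:-→d16:H3→d17:-→d18:-→d19:-→d20:-→d21:-→d22:-→d23:-→d24:H3→d25:-→d26:-→d27:-→d28:-→d29:-→d30:-→d31:-→d32:H1 -> H1
  del 166.167.0.0/16 (clear depth 16)
  del 118.130.0.0/20 (clear depth 20)
  + 118.130.0.0/16 (H2) depth=16
  lookup 166.160.0.2: bits 1010011010100 walk d0:H0→d1:-→d2:-→d3:-→d4:-→d5:-→d6:-→d7:-→d8:-→d9:-→d10:-→d11:-→d12:H1→d13:- -> H1
  + 166.160.0.0/11 (H0) depth=11
  del 0.0.0.0/0 (clear depth 0)
  + 118.128.0.0/12 (H1) depth=12
  + 118.130.0.0/20 (H0) depth=20
  + 166.167.102.211/32 (H1) depth=32
  lookup 166.160.0.105: bits 1010011010100 walk d0:-→d1:-→d2:-→d3:-→d4:-→d5:-→d6:-→d7:-→d8:-→d9:-→d10:-→d11:H0→d12:H1→d13:- -> H1
  + 118.128.0.0/12 (H0) depth=12
  + 166.167.96.0/20 (H0) depth=20
  + 118.130.0.236/30 (H2) depth=30
  + 118.130.0.0/24 (H3) depth=24
  + 166.167.102.208/28 (H1) depth=28
  lookup 166.173.132.174: bits 101001101010 walk d0:-→d1:-→d2:-→d3:-→d4:-→d5:-→d6:-→d7:-→d8:-→d9:-→d10:-→d11:H0→d12:H1 -> H1
  + 166.167.102.208/28 (H3) depth=28
  + 166.167.102.211/32 (H3) depth=32
  lookup 166.167.96.41: bits 101001101010011101100 walk d0:-→d1:-→d2:-→d3:-→d4:-→d5:-→d6:-→d7:-→d8:-→d9:-→d10:-→d11:H0→d12:H1→d13:-→d14:-→d15:-→d16:-→d17:-→d18:-→d19:-→d20:H0→d21:- -> H0
  + 118.130.0.224/28 (H1) depth=28
  + 118.0.0.0/8 (H2) depth=8

== LOOKUPS ==
["no-route","H1","H1","H1","H1","H0","H1","H1","H1","H1","H0"]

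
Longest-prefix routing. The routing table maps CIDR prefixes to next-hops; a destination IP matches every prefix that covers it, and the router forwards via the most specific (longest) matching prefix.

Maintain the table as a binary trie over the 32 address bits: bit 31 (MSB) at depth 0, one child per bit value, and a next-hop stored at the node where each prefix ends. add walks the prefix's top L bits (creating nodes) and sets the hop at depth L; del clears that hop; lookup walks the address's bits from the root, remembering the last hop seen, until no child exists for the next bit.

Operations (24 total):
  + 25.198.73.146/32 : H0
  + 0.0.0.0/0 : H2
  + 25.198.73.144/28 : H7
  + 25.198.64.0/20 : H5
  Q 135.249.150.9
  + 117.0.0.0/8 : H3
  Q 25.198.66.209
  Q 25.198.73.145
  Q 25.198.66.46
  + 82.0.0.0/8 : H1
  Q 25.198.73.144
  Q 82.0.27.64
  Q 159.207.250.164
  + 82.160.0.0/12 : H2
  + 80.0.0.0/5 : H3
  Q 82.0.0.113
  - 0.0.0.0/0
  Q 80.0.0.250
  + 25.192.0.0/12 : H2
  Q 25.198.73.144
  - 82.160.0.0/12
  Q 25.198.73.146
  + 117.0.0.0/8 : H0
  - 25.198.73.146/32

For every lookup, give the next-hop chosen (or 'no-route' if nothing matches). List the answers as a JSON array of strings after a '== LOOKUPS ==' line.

Process each operation:
  add 25.198.73.146/32 -> H0 at depth 32
  add 0.0.0.0/0 -> H2 at depth 0
  add 25.198.73.144/28 -> H7 at depth 28
  add 25.198.64.0/20 -> H5 at depth 20
  Q 135.249.150.9: descend ε ; hops seen [H2] ; pick H2
  add 117.0.0.0/8 -> H3 at depth 8
  Q 25.198.66.209: descend 00011001110001100100 ; hops seen [H2,H5] ; pick H5
  Q 25.198.73.145: descend 000110011100011001001001100100 ; hops seen [H2,H5,H7] ; pick H7
  Q 25.198.66.46: descend 00011001110001100100 ; hops seen [H2,H5] ; pick H5
  add 82.0.0.0/8 -> H1 at depth 8
  Q 25.198.73.144: descend 000110011100011001001001100100 ; hops seen [H2,H5,H7] ; pick H7
  Q 82.0.27.64: descend 01010010 ; hops seen [H2,H1] ; pick H1
  Q 159.207.250.164: descend ε ; hops seen [H2] ; pick H2
  add 82.160.0.0/12 -> H2 at depth 12
  add 80.0.0.0/5 -> H3 at depth 5
  Q 82.0.0.113: descend 01010010 ; hops seen [H2,H3,H1] ; pick H1
  - 0.0.0.0/0 clear@0
  Q 80.0.0.250: descend 010100 ; hops seen [H3] ; pick H3
  add 25.192.0.0/12 -> H2 at depth 12
  Q 25.198.73.144: descend 000110011100011001001001100100 ; hops seen [H2,H5,H7] ; pick H7
  - 82.160.0.0/12 clear@12
  Q 25.198.73.146: descend 00011001110001100100100110010010 ; hops seen [H2,H5,H7,H0] ; pick H0
  add 117.0.0.0/8 -> H0 at depth 8
  - 25.198.73.146/32 clear@32

== LOOKUPS ==
["H2","H5","H7","H5","H7","H1","H2","H1","H3","H7","H0"]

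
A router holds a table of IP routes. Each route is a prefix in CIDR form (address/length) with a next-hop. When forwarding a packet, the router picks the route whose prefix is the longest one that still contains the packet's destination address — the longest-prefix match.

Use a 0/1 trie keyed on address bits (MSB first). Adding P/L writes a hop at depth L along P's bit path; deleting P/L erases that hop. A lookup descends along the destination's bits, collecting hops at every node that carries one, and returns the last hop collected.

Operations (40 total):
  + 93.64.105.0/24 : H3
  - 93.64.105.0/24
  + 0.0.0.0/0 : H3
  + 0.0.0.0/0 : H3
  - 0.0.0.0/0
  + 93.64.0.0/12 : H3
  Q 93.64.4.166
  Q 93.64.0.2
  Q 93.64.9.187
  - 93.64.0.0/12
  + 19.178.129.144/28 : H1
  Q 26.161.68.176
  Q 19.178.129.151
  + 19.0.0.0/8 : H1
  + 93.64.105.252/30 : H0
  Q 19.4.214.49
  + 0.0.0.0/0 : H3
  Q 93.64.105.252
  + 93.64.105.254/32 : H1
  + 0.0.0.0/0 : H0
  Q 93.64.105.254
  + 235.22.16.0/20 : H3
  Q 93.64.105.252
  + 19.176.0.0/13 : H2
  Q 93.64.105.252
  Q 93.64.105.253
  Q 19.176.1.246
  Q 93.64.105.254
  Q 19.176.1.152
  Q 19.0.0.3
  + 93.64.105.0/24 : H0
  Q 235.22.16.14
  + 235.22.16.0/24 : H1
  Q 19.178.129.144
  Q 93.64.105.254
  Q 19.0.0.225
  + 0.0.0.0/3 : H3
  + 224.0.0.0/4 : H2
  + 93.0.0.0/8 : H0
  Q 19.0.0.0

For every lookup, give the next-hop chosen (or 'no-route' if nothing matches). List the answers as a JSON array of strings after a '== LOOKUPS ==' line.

Process each operation:
  + 93.64.105.0/24 (H3) depth=24
  - 93.64.105.0/24 clear@24
  + 0.0.0.0/0 (H3) depth=0
  + 0.0.0.0/0 (H3) depth=0
  - 0.0.0.0/0 clear@0
  + 93.64.0.0/12 (H3) depth=12
  lookup 93.64.4.166: bits 01011101010000000 walk d0:-→d1:-→d2:-→d3:-→d4:-→d5:-→d6:-→d7:-→d8:-→d9:-→d10:-→d11:-→d12:H3→d13:-→d14:-→d15:-→d16:-→d17:- -> H3
  lookup 93.64.0.2: bits 01011101010000000 walk d0:-→d1:-→d2:-→d3:-→d4:-→d5:-→d6:-→d7:-→d8:-→d9:-→d10:-→d11:-→d12:H3→d13:-→d14:-→d15:-→d16:-→d17:- -> H3
  lookup 93.64.9.187: bits 01011101010000000 walk d0:-→d1:-→d2:-→d3:-→d4:-→d5:-→d6:-→d7:-→d8:-→d9:-→d10:-→d11:-→d12:H3→d13:-→d14:-→d15:-→d16:-→d17:- -> H3
  - 93.64.0.0/12 clear@12
  + 19.178.129.144/28 (H1) depth=28
  lookup 26.161.68.176: bits 0001 walk d0:-→d1:-→d2:-→d3:-→d4:- -> no-route
  lookup 19.178.129.151: bits 0001001110110010100000011001 walk d0:-→d1:-→d2:-→d3:-→d4:-→d5:-→d6:-→d7:-→d8:-→d9:-→d10:-→d11:-→d12:-→d13:-→d14:-→d15:-→d16:-→d17:-→d18:-→d19:-→d20:-→d21:-→d22:-→d23:-→d24:-→d25:-→d26:-→d27:-→d28:H1 -> H1
  + 19.0.0.0/8 (H1) depth=8
  + 93.64.105.252/30 (H0) depth=30
  lookup 19.4.214.49: bits 00010011 walk d0:-→d1:-→d2:-→d3:-→d4:-→d5:-→d6:-→d7:-→d8:H1 -> H1
  + 0.0.0.0/0 (H3) depth=0
  lookup 93.64.105.252: bits 010111010100000001101001111111 walk d0:H3→d1:-→d2:-→d3:-→d4:-→d5:-→d6:-→d7:-→d8:-→d9:-→d10:-→d11:-→d12:-→d13:-→d14:-→d15:-→d16:-→d17:-→d18:-→d19:-→d20:-→d21:-→d22:-→d23:-→d24:-→d25:-→d26:-→d27:-→d28:-→d29:-→d30:H0 -> H0
  + 93.64.105.254/32 (H1) depth=32
  + 0.0.0.0/0 (H0) depth=0
  lookup 93.64.105.254: bits 01011101010000000110100111111110 walk d0:H0→d1:-→d2:-→d3:-→d4:-→d5:-→d6:-→d7:-→d8:-→d9:-→d10:-→d11:-→d12:-→d13:-→d14:-→d15:-→d16:-→d17:-→d18:-→d19:-→d20:-→d21:-→d22:-→d23:-→d24:-→d25:-→d26:-→d27:-→d28:-→d29:-→d30:H0→d31:-→d32:H1 -> H1
  + 235.22.16.0/20 (H3) depth=20
  lookup 93.64.105.252: bits 010111010100000001101001111111 walk d0:H0→d1:-→d2:-→d3:-→d4:-→d5:-→d6:-→d7:-→d8:-→d9:-→d10:-→d11:-→d12:-→d13:-→d14:-→d15:-→d16:-→d17:-→d18:-→d19:-→d20:-→d21:-→d22:-→d23:-→d24:-→d25:-→d26:-→d27:-→d28:-→d29:-→d30:H0 -> H0
  + 19.176.0.0/13 (H2) depth=13
  lookup 93.64.105.252: bits 010111010100000001101001111111 walk d0:H0→d1:-→d2:-→d3:-→d4:-→d5:-→d6:-→d7:-→d8:-→d9:-→d10:-→d11:-→d12:-→d13:-→d14:-→d15:-→d16:-→d17:-→d18:-→d19:-→d20:-→d21:-→d22:-→d23:-→d24:-→d25:-→d26:-→d27:-→d28:-→d29:-→d30:H0 -> H0
  lookup 93.64.105.253: bits 010111010100000001101001111111 walk d0:H0→d1:-→d2:-→d3:-→d4:-→d5:-→d6:-→d7:-→d8:-→d9:-→d10:-→d11:-→d12:-→d13:-→d14:-→d15:-→d16:-→d17:-→d18:-→d19:-→d20:-→d21:-→d22:-→d23:-→d24:-→d25:-→d26:-→d27:-→d28:-→d29:-→d30:H0 -> H0
  lookup 19.176.1.246: bits 00010011101100 walk d0:H0→d1:-→d2:-→d3:-→d4:-→d5:-→d6:-→d7:-→d8:H1→d9:-→d10:-→d11:-→d12:-→d13:H2→d14:- -> H2
  lookup 93.64.105.254: bits 01011101010000000110100111111110 walk d0:H0→d1:-→d2:-→d3:-→d4:-→d5:-→d6:-→d7:-→d8:-→d9:-→d10:-→d11:-→d12:-→d13:-→d14:-→d15:-→d16:-→d17:-→d18:-→d19:-→d20:-→d21:-→d22:-→d23:-→d24:-→d25:-→d26:-→d27:-→d28:-→d29:-→d30:H0→d31:-→d32:H1 -> H1
  lookup 19.176.1.152: bits 00010011101100 walk d0:H0→d1:-→d2:-→d3:-→d4:-→d5:-→d6:-→d7:-→d8:H1→d9:-→d10:-→d11:-→d12:-→d13:H2→d14:- -> H2
  lookup 19.0.0.3: bits 00010011 walk d0:H0→d1:-→d2:-→d3:-→d4:-→d5:-→d6:-→d7:-→d8:H1 -> H1
  + 93.64.105.0/24 (H0) depth=24
  lookup 235.22.16.14: bits 11101011000101100001 walk d0:H0→d1:-→d2:-→d3:-→d4:-→d5:-→d6:-→d7:-→d8:-→d9:-→d10:-→d11:-→d12:-→d13:-→d14:-→d15:-→d16:-→d17:-→d18:-→d19:-→d20:H3 -> H3
  + 235.22.16.0/24 (H1) depth=24
  lookup 19.178.129.144: bits 0001001110110010100000011001 walk d0:H0→d1:-→d2:-→d3:-→d4:-→d5:-→d6:-→d7:-→d8:H1→d9:-→d10:-→d11:-→d12:-→d13:H2→d14:-→d15:-→d16:-→d17:-→d18:-→d19:-→d20:-→d21:-→d22:-→d23:-→d24:-→d25:-→d26:-→d27:-→d28:H1 -> H1
  lookup 93.64.105.254: bits 01011101010000000110100111111110 walk d0:H0→d1:-→d2:-→d3:-→d4:-→d5:-→d6:-→d7:-→d8:-→d9:-→d10:-→d11:-→d12:-→d13:-→d14:-→d15:-→d16:-→d17:-→d18:-→d19:-→d20:-→d21:-→d22:-→d23:-→d24:H0→d25:-→d26:-→d27:-→d28:-→d29:-→d30:H0→d31:-→d32:H1 -> H1
  lookup 19.0.0.225: bits 00010011 walk d0:H0→d1:-→d2:-→d3:-→d4:-→d5:-→d6:-→d7:-→d8:H1 -> H1
  + 0.0.0.0/3 (H3) depth=3
  + 224.0.0.0/4 (H2) depth=4
  + 93.0.0.0/8 (H0) depth=8
  lookup 19.0.0.0: bits 00010011 walk d0:H0→d1:-→d2:-→d3:H3→d4:-→d5:-→d6:-→d7:-→d8:H1 -> H1

== LOOKUPS ==
["H3","H3","H3","no-route","H1","H1","H0","H1","H0","H0","H0","H2","H1","H2","H1","H3","H1","H1","H1","H1"]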